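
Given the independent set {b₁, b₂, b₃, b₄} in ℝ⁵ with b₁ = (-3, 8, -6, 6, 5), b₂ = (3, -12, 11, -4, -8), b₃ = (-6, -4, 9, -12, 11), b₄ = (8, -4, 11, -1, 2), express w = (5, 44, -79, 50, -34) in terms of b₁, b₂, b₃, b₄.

Write w = c₁b₁ + … + c₄b₄ and equate components.
Row-reducing the augmented matrix gives the unique coefficients (c₁, …, c₄) = (-2, -3, -4, -2).

w = -2b₁ - 3b₂ - 4b₃ - 2b₄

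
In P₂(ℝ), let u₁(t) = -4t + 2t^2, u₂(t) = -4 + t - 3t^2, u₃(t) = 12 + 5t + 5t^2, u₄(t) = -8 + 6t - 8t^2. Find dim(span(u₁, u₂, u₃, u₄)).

Represent each element by its coordinate vector in ℝ³.
Apply Gaussian elimination to the matrix whose rows are u₁, u₂, u₃, u₄.
Exactly 2 pivots survive; hence the rank is 2.
(With 4 elements in a 3-dimensional space the rank is at most 3.)

2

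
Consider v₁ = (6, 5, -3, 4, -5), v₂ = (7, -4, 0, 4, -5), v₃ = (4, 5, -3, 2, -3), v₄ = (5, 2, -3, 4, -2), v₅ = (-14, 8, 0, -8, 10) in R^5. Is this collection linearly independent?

One vector is a scalar multiple of another, so the set is dependent.

linearly dependent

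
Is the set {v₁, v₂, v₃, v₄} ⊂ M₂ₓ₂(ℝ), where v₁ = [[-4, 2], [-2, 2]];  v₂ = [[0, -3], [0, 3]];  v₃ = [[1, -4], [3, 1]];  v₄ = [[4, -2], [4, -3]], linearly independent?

Write each element as a coordinate vector in ℝ⁴ using {E₁₁, E₁₂, E₂₁, E₂₂}.
Row-reduce the matrix whose columns are v₁, v₂, v₃, v₄.
The reduction yields 4 nonzero rows, so the rank is 4.
Since rank = 4 (the number of vectors), the set is linearly independent.

linearly independent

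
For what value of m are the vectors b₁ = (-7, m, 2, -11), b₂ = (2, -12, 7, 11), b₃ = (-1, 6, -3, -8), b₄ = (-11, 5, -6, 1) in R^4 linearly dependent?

Place the vectors as rows of a 4×4 matrix; dependence ⇔ determinant zero.
Expanding, det = -224*m - 352.
This vanishes exactly when m = -11/7.

m = -11/7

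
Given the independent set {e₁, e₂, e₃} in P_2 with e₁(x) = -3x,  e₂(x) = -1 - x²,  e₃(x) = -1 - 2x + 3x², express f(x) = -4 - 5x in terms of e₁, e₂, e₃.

f = e₁ + 3e₂ + e₃

Take coordinate vectors relative to {1, x, x²}.
Since e₁, e₂, e₃ are independent, the coefficients expressing f are uniquely determined by a linear system.
The system has the unique solution (α₁, α₂, α₃) = (1, 3, 1).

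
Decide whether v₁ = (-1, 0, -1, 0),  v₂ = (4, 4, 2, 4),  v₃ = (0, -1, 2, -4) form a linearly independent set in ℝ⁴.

Place the vectors as rows of a 3×4 matrix and reduce to echelon form.
The reduction yields 3 nonzero rows, so the rank is 3.
Since rank = 3 (the number of vectors), the set is linearly independent.

linearly independent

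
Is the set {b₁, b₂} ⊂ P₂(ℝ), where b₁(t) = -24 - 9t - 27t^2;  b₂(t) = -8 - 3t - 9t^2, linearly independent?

Take coordinates with respect to the standard basis {1, t, t^2}.
Row-reduce the matrix whose columns are b₁, b₂.
The reduction yields 1 nonzero row, so the rank is 1.
Since rank 1 < 2, the set is linearly dependent.

linearly dependent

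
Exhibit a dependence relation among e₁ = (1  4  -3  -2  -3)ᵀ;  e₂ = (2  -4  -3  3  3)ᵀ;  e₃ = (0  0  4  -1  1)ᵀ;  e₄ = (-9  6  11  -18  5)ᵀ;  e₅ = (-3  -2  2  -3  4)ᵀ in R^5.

Row-reduce the matrix with e₁, e₂, e₃, e₄, e₅ as columns; the null space gives the coefficients.
The free variable yields coefficients (2, -1, 2, -1, 3) (any nonzero multiple also works).

2e₁ - e₂ + 2e₃ - e₄ + 3e₅ = 0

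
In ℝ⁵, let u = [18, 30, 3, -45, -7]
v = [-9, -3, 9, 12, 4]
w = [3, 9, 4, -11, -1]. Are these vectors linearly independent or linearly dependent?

Row-reduce the matrix whose columns are u, v, w.
The reduction yields 2 nonzero rows, so the rank is 2.
Since rank 2 < 3, the set is linearly dependent.
Indeed u + v - 3w = 0.

linearly dependent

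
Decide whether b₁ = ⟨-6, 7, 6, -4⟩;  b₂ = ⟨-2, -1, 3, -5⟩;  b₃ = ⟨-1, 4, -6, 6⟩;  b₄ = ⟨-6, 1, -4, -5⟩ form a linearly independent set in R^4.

linearly independent

Place the vectors as rows of a 4×4 matrix and reduce to echelon form.
The reduction yields 4 nonzero rows, so the rank is 4.
Since rank = 4 (the number of vectors), the set is linearly independent.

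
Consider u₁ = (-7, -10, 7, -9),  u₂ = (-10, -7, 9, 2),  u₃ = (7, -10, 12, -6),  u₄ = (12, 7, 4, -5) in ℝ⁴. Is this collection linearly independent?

The matrix [u₁|u₂|u₃|u₄] has determinant 18998.
A nonzero determinant means the columns are linearly independent.

linearly independent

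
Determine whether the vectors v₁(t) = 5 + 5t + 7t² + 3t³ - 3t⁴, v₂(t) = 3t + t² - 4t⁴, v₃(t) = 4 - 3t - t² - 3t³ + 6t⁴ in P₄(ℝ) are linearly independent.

Write each element as a coordinate vector in ℝ⁵ using {1, t, …, t⁴}.
Row-reduce the matrix whose columns are v₁, v₂, v₃.
The reduction yields 3 nonzero rows, so the rank is 3.
Since rank = 3 (the number of vectors), the set is linearly independent.

linearly independent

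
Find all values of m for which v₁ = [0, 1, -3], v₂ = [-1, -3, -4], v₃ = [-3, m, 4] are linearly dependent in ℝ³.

Dependence holds iff the 3×3 matrix [v₁ v₂ v₃] is singular.
Expanding, det = 3*m + 43.
Setting this to zero gives m = -43/3.

m = -43/3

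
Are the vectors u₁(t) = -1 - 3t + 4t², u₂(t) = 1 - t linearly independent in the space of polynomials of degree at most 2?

Write each element as a coordinate vector in ℝ³ using {1, t, t²}.
Place the vectors as rows of a 2×3 matrix and reduce to echelon form.
The reduction yields 2 nonzero rows, so the rank is 2.
Since rank = 2 (the number of vectors), the set is linearly independent.

linearly independent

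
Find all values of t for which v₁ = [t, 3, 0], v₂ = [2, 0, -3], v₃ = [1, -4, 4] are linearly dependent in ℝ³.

t = -11/4

The vectors are dependent exactly when the determinant of the matrix with rows v₁, v₂, v₃ vanishes.
The determinant works out to -12*t - 33.
Setting this to zero gives t = -11/4.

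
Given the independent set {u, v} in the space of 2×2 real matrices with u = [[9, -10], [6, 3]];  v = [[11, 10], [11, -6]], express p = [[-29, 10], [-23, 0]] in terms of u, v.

p = -2u - v

Identify each element with its coordinate vector in ℝ⁴ via {E₁₁, E₁₂, E₂₁, E₂₂}.
Since u, v are independent, the coefficients expressing p are uniquely determined by a linear system.
Back-substitution yields (α₁, α₂) = (-2, -1).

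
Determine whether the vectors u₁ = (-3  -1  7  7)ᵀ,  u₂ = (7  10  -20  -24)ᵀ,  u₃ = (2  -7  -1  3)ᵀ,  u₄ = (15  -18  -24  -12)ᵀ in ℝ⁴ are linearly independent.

linearly dependent

Form the 4×4 matrix with these as columns; its determinant is 0.
A zero determinant means the columns are linearly dependent.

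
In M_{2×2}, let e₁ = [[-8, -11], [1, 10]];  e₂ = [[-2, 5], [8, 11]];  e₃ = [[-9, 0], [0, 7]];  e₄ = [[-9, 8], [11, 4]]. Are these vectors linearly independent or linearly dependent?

Write each element as a coordinate vector in ℝ⁴ using {E₁₁, E₁₂, E₂₁, E₂₂}.
Row-reduce the matrix whose columns are e₁, e₂, e₃, e₄.
The reduction yields 4 nonzero rows, so the rank is 4.
Since rank = 4 (the number of vectors), the set is linearly independent.

linearly independent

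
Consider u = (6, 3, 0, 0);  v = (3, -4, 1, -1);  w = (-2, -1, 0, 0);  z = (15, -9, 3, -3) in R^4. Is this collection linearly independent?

linearly dependent

Form the 4×4 matrix with these as columns; its determinant is 0.
A zero determinant means the columns are linearly dependent.
Indeed u + 3w = 0.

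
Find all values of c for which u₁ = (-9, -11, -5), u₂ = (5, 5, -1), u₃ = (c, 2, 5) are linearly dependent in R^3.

c = 1/2

The vectors are dependent exactly when the determinant of the matrix with rows u₁, u₂, u₃ vanishes.
Expanding, det = 36*c - 18.
This vanishes exactly when c = 1/2.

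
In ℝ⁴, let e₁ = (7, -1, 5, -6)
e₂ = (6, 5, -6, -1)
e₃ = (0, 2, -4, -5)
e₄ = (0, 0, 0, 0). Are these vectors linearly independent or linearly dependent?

linearly dependent

One of the vectors is the zero vector, so the set is linearly dependent.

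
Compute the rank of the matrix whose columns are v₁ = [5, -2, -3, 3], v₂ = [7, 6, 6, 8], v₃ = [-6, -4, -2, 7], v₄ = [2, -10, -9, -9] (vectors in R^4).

Put the 4×4 matrix [v₁|v₂|v₃|v₄] into echelon form.
The echelon form has 4 nonzero rows, so the rank is 4.

4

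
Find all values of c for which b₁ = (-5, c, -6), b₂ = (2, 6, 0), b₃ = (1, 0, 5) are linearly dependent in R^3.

c = -57/5

Place the vectors as rows of a 3×3 matrix; dependence ⇔ determinant zero.
Expanding, det = -10*c - 114.
Setting this to zero gives c = -57/5.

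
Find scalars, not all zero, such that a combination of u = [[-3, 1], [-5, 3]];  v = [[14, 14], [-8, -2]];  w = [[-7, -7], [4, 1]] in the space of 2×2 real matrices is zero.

v + 2w = 0

Pass to coordinate vectors relative to the basis {E₁₁, E₁₂, E₂₁, E₂₂}.
Solve the homogeneous system with u, v, w as columns by row-reducing the coefficient matrix.
A generator of the null space is (0, 1, 2).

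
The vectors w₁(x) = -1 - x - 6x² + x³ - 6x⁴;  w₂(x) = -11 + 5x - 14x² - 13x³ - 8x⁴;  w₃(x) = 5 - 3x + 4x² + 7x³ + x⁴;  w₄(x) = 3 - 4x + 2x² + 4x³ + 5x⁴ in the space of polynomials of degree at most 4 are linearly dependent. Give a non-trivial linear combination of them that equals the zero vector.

w₁ - w₂ - 2w₃ = 0

Take coordinates with respect to {1, x, …, x⁴}.
Write the vectors as columns of a matrix and find a nonzero vector in its null space.
A generator of the null space is (1, -1, -2, 0).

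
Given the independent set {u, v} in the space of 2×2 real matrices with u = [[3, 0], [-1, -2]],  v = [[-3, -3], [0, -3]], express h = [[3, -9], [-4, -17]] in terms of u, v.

Identify each element with its coordinate vector in ℝ⁴ via {E₁₁, E₁₂, E₂₁, E₂₂}.
Set up the augmented matrix [u | v | h] and row-reduce.
Row-reducing the augmented matrix gives the unique coefficients (a₁, a₂) = (4, 3).

h = 4u + 3v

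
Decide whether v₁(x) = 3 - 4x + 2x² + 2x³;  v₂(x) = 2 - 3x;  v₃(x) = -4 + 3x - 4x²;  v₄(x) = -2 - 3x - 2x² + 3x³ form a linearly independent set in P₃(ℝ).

linearly independent

Write each element as a coordinate vector in ℝ⁴ using {1, x, …, x³}.
Form the 4×4 matrix with these as columns; its determinant is 48.
A nonzero determinant means the columns are linearly independent.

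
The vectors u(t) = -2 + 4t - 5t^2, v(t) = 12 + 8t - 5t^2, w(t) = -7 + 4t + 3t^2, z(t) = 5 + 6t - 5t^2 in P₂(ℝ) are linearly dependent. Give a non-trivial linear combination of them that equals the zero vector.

u + v - 2z = 0

Take coordinates with respect to {1, t, t^2}.
Write the vectors as columns of a matrix and find a nonzero vector in its null space.
The free variable yields coefficients (1, 1, 0, -2) (any nonzero multiple also works).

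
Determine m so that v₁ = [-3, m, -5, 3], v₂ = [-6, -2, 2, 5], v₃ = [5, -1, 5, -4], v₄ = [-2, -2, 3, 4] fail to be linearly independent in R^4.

The vectors are dependent exactly when the determinant of the matrix with rows v₁, v₂, v₃, v₄ vanishes.
The determinant works out to 91*m - 117.
This vanishes exactly when m = 9/7.

m = 9/7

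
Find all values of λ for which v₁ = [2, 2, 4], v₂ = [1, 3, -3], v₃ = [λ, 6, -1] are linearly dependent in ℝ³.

Dependence holds iff the 3×3 matrix [v₁ v₂ v₃] is singular.
The determinant works out to 56 - 18*λ.
Solving 56 - 18*λ = 0 yields λ = 28/9.

λ = 28/9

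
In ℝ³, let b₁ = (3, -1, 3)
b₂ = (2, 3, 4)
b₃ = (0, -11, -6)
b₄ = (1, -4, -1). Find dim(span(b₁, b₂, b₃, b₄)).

Apply Gaussian elimination to the matrix whose rows are b₁, b₂, b₃, b₄.
The echelon form has 2 nonzero rows, so the rank is 2.
(With 4 elements in a 3-dimensional space the rank is at most 3.)

dim = 2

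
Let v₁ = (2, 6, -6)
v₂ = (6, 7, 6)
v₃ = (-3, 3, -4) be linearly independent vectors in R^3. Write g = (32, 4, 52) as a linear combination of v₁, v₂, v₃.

g = -2v₁ + 4v₂ - 4v₃

Set up the augmented matrix [v₁ | v₂ | v₃ | g] and row-reduce.
Back-substitution yields (c₁, c₂, c₃) = (-2, 4, -4).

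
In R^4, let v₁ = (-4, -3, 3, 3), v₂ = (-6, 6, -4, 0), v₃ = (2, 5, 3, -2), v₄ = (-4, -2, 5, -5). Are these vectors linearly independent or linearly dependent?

linearly independent

Row-reduce the matrix whose columns are v₁, v₂, v₃, v₄.
The reduction yields 4 nonzero rows, so the rank is 4.
Since rank = 4 (the number of vectors), the set is linearly independent.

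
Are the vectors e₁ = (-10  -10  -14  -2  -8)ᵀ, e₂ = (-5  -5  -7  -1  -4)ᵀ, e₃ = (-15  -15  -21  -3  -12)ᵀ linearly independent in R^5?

Place the vectors as rows of a 3×5 matrix and reduce to echelon form.
The reduction yields 1 nonzero row, so the rank is 1.
Since rank 1 < 3, the set is linearly dependent.

linearly dependent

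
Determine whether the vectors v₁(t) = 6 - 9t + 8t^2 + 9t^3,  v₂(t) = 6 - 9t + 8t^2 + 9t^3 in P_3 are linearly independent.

Write each element as a coordinate vector in ℝ⁴ using {1, t, …, t^3}.
Two of the vectors are equal, giving an immediate dependence.

linearly dependent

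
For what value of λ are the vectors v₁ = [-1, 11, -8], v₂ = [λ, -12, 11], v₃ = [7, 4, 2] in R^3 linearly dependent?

λ = 9/2

Place the vectors as rows of a 3×3 matrix; dependence ⇔ determinant zero.
Expanding, det = 243 - 54*λ.
Setting this to zero gives λ = 9/2.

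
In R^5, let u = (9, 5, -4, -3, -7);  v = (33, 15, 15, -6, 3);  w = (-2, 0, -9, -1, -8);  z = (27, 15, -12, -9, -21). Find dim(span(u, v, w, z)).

dim = 2

Put the 5×4 matrix [u|v|w|z] into echelon form.
Reduction leaves 2 leading entries, giving rank 2.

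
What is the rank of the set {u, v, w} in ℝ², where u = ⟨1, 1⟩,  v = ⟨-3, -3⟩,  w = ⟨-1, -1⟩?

Apply Gaussian elimination to the matrix whose rows are u, v, w.
The echelon form has 1 nonzero row, so the rank is 1.
(With 3 elements in a 2-dimensional space the rank is at most 2.)

rank 1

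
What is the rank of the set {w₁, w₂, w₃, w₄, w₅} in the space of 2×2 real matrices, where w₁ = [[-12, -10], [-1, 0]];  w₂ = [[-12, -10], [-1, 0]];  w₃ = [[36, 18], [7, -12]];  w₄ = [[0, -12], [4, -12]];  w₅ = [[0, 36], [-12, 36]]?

Pass to coordinate vectors with respect to the basis {E₁₁, E₁₂, E₂₁, E₂₂}.
Put the 4×5 matrix [w₁|w₂|w₃|w₄|w₅] into echelon form.
Reduction leaves 2 leading entries, giving rank 2.
(With 5 elements in a 4-dimensional space the rank is at most 4.)

2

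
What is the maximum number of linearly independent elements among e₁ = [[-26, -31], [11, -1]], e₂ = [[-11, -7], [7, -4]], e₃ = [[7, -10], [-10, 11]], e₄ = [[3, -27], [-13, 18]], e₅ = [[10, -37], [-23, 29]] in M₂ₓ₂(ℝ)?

Represent each element by its coordinate vector in ℝ⁴.
Put the 4×5 matrix [e₁|e₂|e₃|e₄|e₅] into echelon form.
Reduction leaves 2 leading entries, giving rank 2.
(With 5 elements in a 4-dimensional space the rank is at most 4.)

2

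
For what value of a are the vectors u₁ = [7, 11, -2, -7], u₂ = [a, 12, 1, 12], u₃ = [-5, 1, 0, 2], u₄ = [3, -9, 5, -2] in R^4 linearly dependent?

The set is linearly dependent precisely when det[u₁; u₂; u₃; u₄] = 0.
The determinant works out to 113*a + 4294.
This vanishes exactly when a = -38.

a = -38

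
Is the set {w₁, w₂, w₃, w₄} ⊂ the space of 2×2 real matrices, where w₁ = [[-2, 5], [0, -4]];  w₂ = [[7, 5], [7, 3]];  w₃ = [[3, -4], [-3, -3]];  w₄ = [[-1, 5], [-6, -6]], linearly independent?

Take coordinates with respect to the standard basis {E₁₁, E₁₂, E₂₁, E₂₂}.
The matrix [w₁|w₂|w₃|w₄] has determinant 1712.
A nonzero determinant means the columns are linearly independent.

linearly independent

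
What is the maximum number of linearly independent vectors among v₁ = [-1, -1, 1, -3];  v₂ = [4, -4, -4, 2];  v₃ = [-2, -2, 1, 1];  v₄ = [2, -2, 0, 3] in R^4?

4

Form the matrix with v₁, v₂, v₃, v₄ as columns and reduce.
Exactly 4 pivots survive; hence the rank is 4.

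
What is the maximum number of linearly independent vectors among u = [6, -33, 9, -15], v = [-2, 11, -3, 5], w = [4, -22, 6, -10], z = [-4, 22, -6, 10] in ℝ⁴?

1

Put the 4×4 matrix [u|v|w|z] into echelon form.
Reduction leaves 1 leading entry, giving rank 1.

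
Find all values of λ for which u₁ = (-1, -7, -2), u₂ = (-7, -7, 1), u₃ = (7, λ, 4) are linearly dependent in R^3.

The set is linearly dependent precisely when det[u₁; u₂; u₃] = 0.
The determinant works out to 15*λ - 315.
This vanishes exactly when λ = 21.

λ = 21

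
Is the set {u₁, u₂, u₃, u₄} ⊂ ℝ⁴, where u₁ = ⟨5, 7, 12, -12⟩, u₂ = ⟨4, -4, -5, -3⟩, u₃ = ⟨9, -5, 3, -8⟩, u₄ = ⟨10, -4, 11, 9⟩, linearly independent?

linearly independent

Place the vectors as rows of a 4×4 matrix and reduce to echelon form.
The reduction yields 4 nonzero rows, so the rank is 4.
Since rank = 4 (the number of vectors), the set is linearly independent.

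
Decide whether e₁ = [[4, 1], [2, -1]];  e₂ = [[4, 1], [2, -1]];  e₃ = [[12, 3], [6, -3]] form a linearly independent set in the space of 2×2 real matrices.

Take coordinates with respect to the standard basis {E₁₁, E₁₂, E₂₁, E₂₂}.
Place the vectors as rows of a 3×4 matrix and reduce to echelon form.
The reduction yields 1 nonzero row, so the rank is 1.
Since rank 1 < 3, the set is linearly dependent.
Indeed e₁ - e₂ = 0.

linearly dependent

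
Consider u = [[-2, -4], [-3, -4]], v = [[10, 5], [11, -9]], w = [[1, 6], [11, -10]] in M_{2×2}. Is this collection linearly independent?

linearly independent

Write each element as a coordinate vector in ℝ⁴ using {E₁₁, E₁₂, E₂₁, E₂₂}.
Row-reduce the matrix whose columns are u, v, w.
The reduction yields 3 nonzero rows, so the rank is 3.
Since rank = 3 (the number of vectors), the set is linearly independent.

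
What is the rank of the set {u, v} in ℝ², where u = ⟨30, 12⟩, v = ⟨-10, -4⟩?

Row-reduce the 2×2 matrix with these as rows.
Exactly 1 pivot survives; hence the rank is 1.

rank 1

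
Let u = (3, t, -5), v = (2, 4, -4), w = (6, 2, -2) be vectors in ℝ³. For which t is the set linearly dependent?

The set is linearly dependent precisely when det[u; v; w] = 0.
Expanding, det = 100 - 20*t.
Solving 100 - 20*t = 0 yields t = 5.

t = 5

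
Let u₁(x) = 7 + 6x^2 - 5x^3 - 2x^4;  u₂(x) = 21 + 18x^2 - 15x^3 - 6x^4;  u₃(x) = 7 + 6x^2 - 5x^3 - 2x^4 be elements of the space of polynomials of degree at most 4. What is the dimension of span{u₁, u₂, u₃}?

Pass to coordinate vectors with respect to the basis {1, x, …, x^4}.
Put the 5×3 matrix [u₁|u₂|u₃] into echelon form.
There is 1 pivot column, so rank = 1.

1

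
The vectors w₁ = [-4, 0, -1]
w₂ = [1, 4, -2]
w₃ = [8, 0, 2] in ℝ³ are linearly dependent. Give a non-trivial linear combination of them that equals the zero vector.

Row-reduce the matrix with w₁, w₂, w₃ as columns; the null space gives the coefficients.
A generator of the null space is (2, 0, 1).

2w₁ + w₃ = 0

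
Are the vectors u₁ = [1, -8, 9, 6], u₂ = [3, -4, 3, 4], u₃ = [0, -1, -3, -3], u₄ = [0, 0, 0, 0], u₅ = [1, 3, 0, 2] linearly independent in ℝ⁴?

There are 5 vectors in a 4-dimensional space, so they cannot be linearly independent.

linearly dependent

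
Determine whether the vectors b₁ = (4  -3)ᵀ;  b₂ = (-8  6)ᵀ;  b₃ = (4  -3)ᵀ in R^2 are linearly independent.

There are 3 vectors in a 2-dimensional space, so they cannot be linearly independent.

linearly dependent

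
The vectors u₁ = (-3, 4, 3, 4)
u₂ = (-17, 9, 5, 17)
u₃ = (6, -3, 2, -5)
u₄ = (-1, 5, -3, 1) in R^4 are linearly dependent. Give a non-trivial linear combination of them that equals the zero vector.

Solve the homogeneous system with u₁, u₂, u₃, u₄ as columns by row-reducing the coefficient matrix.
One solution (up to scaling) is (2, -1, -2, -1).

2u₁ - u₂ - 2u₃ - u₄ = 0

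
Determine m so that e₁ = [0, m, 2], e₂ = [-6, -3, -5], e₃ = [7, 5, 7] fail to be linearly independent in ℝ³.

The set is linearly dependent precisely when det[e₁; e₂; e₃] = 0.
Expanding, det = 7*m - 18.
Solving 7*m - 18 = 0 yields m = 18/7.

m = 18/7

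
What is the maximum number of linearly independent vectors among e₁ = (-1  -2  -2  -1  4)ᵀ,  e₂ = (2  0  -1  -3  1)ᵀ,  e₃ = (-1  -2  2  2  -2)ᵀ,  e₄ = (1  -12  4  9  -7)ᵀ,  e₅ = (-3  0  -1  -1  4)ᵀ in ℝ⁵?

Put the 5×5 matrix [e₁|e₂|e₃|e₄|e₅] into echelon form.
Reduction leaves 4 leading entries, giving rank 4.

4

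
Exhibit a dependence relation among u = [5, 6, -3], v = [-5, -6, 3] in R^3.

u + v = 0

Solve the homogeneous system with u, v as columns by row-reducing the coefficient matrix.
The free variable yields coefficients (1, 1) (any nonzero multiple also works).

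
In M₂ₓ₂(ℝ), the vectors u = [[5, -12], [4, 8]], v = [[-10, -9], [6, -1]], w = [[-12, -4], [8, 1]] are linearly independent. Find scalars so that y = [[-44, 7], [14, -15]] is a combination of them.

Take coordinate vectors relative to {E₁₁, E₁₂, E₂₁, E₂₂}.
Set up the augmented matrix [u | v | w | y] and row-reduce.
Row-reducing the augmented matrix gives the unique coefficients (α₁, α₂, α₃) = (-2, 1, 2).

y = -2u + v + 2w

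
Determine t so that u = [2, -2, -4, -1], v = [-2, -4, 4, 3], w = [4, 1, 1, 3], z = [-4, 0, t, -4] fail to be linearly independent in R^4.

Dependence holds iff the 4×4 matrix [u v w z] is singular.
Cofactor expansion gives det = 80*t + 152.
This vanishes exactly when t = -19/10.

t = -19/10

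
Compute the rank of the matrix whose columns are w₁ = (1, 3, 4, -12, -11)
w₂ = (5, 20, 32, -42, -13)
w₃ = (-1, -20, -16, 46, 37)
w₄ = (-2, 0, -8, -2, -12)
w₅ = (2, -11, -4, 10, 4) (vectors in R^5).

Apply Gaussian elimination to the matrix whose rows are w₁, w₂, w₃, w₄, w₅.
There are 3 pivot columns, so rank = 3.

rank 3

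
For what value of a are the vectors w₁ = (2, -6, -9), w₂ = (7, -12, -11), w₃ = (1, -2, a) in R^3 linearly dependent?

a = -20/9

Dependence holds iff the 3×3 matrix [w₁ w₂ w₃] is singular.
The determinant works out to 18*a + 40.
Setting this to zero gives a = -20/9.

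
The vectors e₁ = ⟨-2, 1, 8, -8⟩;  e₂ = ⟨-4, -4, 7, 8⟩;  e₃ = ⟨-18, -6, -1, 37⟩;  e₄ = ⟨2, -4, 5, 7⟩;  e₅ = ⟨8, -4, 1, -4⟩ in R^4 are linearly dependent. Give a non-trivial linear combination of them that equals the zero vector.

Write the vectors as columns of a matrix and find a nonzero vector in its null space.
The free variable yields coefficients (2, -3, 1, 1, 1) (any nonzero multiple also works).

2e₁ - 3e₂ + e₃ + e₄ + e₅ = 0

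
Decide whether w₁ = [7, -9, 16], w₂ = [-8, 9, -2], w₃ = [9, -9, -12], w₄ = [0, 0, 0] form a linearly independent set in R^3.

There are 4 vectors in a 3-dimensional space, so they cannot be linearly independent.

linearly dependent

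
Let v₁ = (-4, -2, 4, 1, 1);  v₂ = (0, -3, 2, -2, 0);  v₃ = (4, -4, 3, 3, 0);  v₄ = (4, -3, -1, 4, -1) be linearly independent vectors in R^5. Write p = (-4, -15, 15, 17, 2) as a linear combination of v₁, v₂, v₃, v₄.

Write p = α₁v₁ + … + α₄v₄ and equate components.
Back-substitution yields (α₁, …, α₄) = (4, -1, 1, 2).

p = 4v₁ - v₂ + v₃ + 2v₄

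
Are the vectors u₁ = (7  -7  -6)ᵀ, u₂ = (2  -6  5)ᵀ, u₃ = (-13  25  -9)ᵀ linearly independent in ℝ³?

The matrix [u₁|u₂|u₃] has determinant 0.
A zero determinant means the columns are linearly dependent.

linearly dependent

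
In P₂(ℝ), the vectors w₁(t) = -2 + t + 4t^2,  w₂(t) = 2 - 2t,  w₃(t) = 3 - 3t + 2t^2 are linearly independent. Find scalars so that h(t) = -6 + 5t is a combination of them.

h = w₁ + w₂ - 2w₃

Take coordinate vectors relative to {1, t, t^2}.
Set up the augmented matrix [w₁ | w₂ | w₃ | h] and row-reduce.
Back-substitution yields (a₁, a₂, a₃) = (1, 1, -2).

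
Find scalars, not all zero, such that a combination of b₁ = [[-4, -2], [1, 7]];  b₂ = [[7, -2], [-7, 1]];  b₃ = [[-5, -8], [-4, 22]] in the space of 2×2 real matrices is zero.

Take coordinates with respect to {E₁₁, E₁₂, E₂₁, E₂₂}.
Write the vectors as columns of a matrix and find a nonzero vector in its null space.
One solution (up to scaling) is (3, 1, -1).

3b₁ + b₂ - b₃ = 0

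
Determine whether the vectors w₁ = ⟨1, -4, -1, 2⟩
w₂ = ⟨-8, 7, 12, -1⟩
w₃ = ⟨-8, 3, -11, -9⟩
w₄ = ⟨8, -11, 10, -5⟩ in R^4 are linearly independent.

Form the 4×4 matrix with these as columns; its determinant is -10518.
A nonzero determinant means the columns are linearly independent.

linearly independent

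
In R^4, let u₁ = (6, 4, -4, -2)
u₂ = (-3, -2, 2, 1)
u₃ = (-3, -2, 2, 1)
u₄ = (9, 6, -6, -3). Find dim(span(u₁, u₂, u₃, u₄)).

1

Put the 4×4 matrix [u₁|u₂|u₃|u₄] into echelon form.
The echelon form has 1 nonzero row, so the rank is 1.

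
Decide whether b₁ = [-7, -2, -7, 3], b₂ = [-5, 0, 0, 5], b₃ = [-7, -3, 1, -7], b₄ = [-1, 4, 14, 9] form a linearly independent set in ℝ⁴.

Row-reduce the matrix whose columns are b₁, b₂, b₃, b₄.
The reduction yields 3 nonzero rows, so the rank is 3.
Since rank 3 < 4, the set is linearly dependent.
Indeed 2b₁ - 3b₂ + b₄ = 0.

linearly dependent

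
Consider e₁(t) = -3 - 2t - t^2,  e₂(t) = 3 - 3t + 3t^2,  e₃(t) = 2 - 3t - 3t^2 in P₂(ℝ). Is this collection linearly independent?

linearly independent

Take coordinates with respect to the standard basis {1, t, t^2}.
Form the 3×3 matrix with these as columns; its determinant is -81.
A nonzero determinant means the columns are linearly independent.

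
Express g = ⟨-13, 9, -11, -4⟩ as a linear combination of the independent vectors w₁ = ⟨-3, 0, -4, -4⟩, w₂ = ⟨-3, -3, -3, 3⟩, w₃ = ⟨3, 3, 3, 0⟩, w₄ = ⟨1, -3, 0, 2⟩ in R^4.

g = 2w₁ + 4w₂ + 3w₃ - 4w₄

Set up the augmented matrix [w₁ | w₂ | w₃ | w₄ | g] and row-reduce.
Row-reducing the augmented matrix gives the unique coefficients (a₁, …, a₄) = (2, 4, 3, -4).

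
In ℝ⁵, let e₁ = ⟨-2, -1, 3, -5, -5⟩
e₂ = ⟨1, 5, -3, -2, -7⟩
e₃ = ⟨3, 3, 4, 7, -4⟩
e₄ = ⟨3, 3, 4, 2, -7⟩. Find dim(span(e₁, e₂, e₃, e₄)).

4

Put the 5×4 matrix [e₁|e₂|e₃|e₄] into echelon form.
The echelon form has 4 nonzero rows, so the rank is 4.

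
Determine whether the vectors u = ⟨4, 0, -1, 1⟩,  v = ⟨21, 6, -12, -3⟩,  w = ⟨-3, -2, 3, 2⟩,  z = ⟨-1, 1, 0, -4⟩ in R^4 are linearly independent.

Form the 4×4 matrix with these as columns; its determinant is 0.
A zero determinant means the columns are linearly dependent.

linearly dependent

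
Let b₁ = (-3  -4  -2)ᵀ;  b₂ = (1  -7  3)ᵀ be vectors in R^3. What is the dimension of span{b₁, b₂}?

dim = 2

Put the 3×2 matrix [b₁|b₂] into echelon form.
There are 2 pivot columns, so rank = 2.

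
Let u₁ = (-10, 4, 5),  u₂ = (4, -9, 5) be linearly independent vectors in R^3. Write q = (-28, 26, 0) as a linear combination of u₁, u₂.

q = 2u₁ - 2u₂

Since u₁, u₂ are independent, the coefficients expressing q are uniquely determined by a linear system.
The system has the unique solution (a₁, a₂) = (2, -2).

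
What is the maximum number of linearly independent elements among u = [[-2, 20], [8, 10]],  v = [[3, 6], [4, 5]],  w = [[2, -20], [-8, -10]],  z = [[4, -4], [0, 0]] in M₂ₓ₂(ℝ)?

Represent each element by its coordinate vector in ℝ⁴.
Form the matrix with u, v, w, z as columns and reduce.
The echelon form has 2 nonzero rows, so the rank is 2.

2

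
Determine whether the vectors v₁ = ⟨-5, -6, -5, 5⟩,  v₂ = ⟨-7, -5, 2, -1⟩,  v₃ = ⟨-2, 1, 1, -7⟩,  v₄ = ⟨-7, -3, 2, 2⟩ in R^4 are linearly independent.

The matrix [v₁|v₂|v₃|v₄] has determinant 876.
A nonzero determinant means the columns are linearly independent.

linearly independent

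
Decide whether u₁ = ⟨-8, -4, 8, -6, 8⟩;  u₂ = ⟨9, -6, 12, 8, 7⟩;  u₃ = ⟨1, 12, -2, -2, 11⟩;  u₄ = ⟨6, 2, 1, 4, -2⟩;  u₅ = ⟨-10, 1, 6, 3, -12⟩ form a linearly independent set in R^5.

linearly independent

Row-reduce the matrix whose columns are u₁, u₂, u₃, u₄, u₅.
The reduction yields 5 nonzero rows, so the rank is 5.
Since rank = 5 (the number of vectors), the set is linearly independent.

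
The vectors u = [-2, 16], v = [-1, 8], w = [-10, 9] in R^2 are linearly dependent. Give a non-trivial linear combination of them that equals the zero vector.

Write the vectors as columns of a matrix and find a nonzero vector in its null space.
A generator of the null space is (1, -2, 0).

u - 2v = 0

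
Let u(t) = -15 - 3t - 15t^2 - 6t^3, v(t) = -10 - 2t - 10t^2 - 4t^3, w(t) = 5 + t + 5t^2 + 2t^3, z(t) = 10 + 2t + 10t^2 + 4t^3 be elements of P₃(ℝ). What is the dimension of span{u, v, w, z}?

Pass to coordinate vectors with respect to the basis {1, t, …, t^3}.
Put the 4×4 matrix [u|v|w|z] into echelon form.
There is 1 pivot column, so rank = 1.

dim = 1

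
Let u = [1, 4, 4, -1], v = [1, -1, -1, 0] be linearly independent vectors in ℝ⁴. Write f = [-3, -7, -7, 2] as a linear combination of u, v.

f = -2u - v

Solve the system with u, v as columns and f as the right-hand side.
The system has the unique solution (α₁, α₂) = (-2, -1).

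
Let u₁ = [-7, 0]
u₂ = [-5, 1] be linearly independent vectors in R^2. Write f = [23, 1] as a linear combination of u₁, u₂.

Solve the system with u₁, u₂ as columns and f as the right-hand side.
Back-substitution yields (a₁, a₂) = (-4, 1).

f = -4u₁ + u₂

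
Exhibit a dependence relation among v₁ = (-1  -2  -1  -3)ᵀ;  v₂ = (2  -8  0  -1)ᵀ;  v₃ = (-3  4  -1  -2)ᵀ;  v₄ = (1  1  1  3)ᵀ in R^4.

3v₁ - v₂ - v₃ + 2v₄ = 0

Row-reduce the matrix with v₁, v₂, v₃, v₄ as columns; the null space gives the coefficients.
The free variable yields coefficients (3, -1, -1, 2) (any nonzero multiple also works).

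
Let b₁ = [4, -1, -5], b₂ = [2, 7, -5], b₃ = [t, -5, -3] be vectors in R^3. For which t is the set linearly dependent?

Dependence holds iff the 3×3 matrix [b₁ b₂ b₃] is singular.
The determinant works out to 40*t - 140.
Solving 40*t - 140 = 0 yields t = 7/2.

t = 7/2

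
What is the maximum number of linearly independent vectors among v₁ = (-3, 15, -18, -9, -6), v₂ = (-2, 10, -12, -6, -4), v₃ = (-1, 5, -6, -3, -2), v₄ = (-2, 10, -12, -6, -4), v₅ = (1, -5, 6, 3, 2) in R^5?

Put the 5×5 matrix [v₁|v₂|v₃|v₄|v₅] into echelon form.
There is 1 pivot column, so rank = 1.

1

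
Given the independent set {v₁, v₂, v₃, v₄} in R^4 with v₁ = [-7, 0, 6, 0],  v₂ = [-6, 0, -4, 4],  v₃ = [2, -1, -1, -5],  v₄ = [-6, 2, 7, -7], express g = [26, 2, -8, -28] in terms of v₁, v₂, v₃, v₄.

Write g = a₁v₁ + … + a₄v₄ and equate components.
The system has the unique solution (a₁, …, a₄) = (-4, -1, 2, 2).

g = -4v₁ - v₂ + 2v₃ + 2v₄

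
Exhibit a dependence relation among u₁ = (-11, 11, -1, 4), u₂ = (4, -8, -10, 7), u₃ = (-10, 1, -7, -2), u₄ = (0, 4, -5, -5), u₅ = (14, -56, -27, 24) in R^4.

2u₁ - 3u₂ - 2u₃ + 3u₄ + u₅ = 0

Row-reduce the matrix with u₁, u₂, u₃, u₄, u₅ as columns; the null space gives the coefficients.
The free variable yields coefficients (2, -3, -2, 3, 1) (any nonzero multiple also works).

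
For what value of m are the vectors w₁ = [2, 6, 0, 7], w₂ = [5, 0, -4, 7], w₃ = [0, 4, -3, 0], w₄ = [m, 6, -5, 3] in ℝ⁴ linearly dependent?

m = 12/7

Dependence holds iff the 4×4 matrix [w₁ w₂ w₃ w₄] is singular.
Expanding, det = 408 - 238*m.
This vanishes exactly when m = 12/7.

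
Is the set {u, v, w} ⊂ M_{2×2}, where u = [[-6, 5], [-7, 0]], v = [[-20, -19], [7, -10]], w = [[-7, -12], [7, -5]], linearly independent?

Write each element as a coordinate vector in ℝ⁴ using {E₁₁, E₁₂, E₂₁, E₂₂}.
Row-reduce the matrix whose columns are u, v, w.
The reduction yields 2 nonzero rows, so the rank is 2.
Since rank 2 < 3, the set is linearly dependent.
Indeed u - v + 2w = 0.

linearly dependent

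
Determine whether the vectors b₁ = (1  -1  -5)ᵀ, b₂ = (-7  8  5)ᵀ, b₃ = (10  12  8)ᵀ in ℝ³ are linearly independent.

Row-reduce the matrix whose columns are b₁, b₂, b₃.
The reduction yields 3 nonzero rows, so the rank is 3.
Since rank = 3 (the number of vectors), the set is linearly independent.

linearly independent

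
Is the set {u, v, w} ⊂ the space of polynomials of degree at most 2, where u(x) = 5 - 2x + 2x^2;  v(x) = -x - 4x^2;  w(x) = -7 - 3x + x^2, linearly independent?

Take coordinates with respect to the standard basis {1, x, x^2}.
Form the 3×3 matrix with these as columns; its determinant is -135.
A nonzero determinant means the columns are linearly independent.

linearly independent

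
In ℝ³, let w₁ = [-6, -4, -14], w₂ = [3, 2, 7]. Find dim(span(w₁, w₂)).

dim = 1

Row-reduce the 2×3 matrix with these as rows.
Exactly 1 pivot survives; hence the rank is 1.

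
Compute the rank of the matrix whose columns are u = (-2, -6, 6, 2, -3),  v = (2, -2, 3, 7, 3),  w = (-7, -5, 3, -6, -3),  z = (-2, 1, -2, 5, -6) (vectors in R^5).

Put the 5×4 matrix [u|v|w|z] into echelon form.
The echelon form has 4 nonzero rows, so the rank is 4.

4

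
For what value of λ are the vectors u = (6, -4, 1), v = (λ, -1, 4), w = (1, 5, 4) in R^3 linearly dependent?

The vectors are dependent exactly when the determinant of the matrix with rows u, v, w vanishes.
Expanding, det = 21*λ - 159.
This vanishes exactly when λ = 53/7.

λ = 53/7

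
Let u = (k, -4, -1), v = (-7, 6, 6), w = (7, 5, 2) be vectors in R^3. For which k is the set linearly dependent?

k = -49/6

The vectors are dependent exactly when the determinant of the matrix with rows u, v, w vanishes.
The determinant works out to -18*k - 147.
This vanishes exactly when k = -49/6.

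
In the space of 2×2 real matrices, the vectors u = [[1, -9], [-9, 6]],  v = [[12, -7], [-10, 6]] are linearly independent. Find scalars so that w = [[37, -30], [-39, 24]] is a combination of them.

w = u + 3v

Work in coordinates with respect to the standard basis {E₁₁, E₁₂, E₂₁, E₂₂}.
Solve the system with u, v as columns and w as the right-hand side.
Row-reducing the augmented matrix gives the unique coefficients (c₁, c₂) = (1, 3).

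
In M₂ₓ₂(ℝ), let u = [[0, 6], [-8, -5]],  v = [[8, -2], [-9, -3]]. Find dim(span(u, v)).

2

Represent each element by its coordinate vector in ℝ⁴.
Put the 4×2 matrix [u|v] into echelon form.
Exactly 2 pivots survive; hence the rank is 2.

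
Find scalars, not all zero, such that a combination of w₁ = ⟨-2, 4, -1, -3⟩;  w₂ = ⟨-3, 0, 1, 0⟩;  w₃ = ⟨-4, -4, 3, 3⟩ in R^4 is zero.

Solve the homogeneous system with w₁, w₂, w₃ as columns by row-reducing the coefficient matrix.
A generator of the null space is (1, -2, 1).

w₁ - 2w₂ + w₃ = 0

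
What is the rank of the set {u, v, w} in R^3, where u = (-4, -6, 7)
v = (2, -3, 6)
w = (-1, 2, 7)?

3

Form the matrix with u, v, w as columns and reduce.
Exactly 3 pivots survive; hence the rank is 3.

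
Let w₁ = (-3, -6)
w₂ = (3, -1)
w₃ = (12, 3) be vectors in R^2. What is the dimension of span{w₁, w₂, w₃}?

Put the 2×3 matrix [w₁|w₂|w₃] into echelon form.
Reduction leaves 2 leading entries, giving rank 2.
(With 3 elements in a 2-dimensional space the rank is at most 2.)

dim = 2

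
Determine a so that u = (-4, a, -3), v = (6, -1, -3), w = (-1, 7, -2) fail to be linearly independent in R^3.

a = 43/3

The vectors are dependent exactly when the determinant of the matrix with rows u, v, w vanishes.
The determinant works out to 15*a - 215.
Solving 15*a - 215 = 0 yields a = 43/3.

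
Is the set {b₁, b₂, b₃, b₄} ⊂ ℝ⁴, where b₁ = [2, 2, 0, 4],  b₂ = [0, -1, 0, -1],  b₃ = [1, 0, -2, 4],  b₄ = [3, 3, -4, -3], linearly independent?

linearly independent

Row-reduce the matrix whose columns are b₁, b₂, b₃, b₄.
The reduction yields 4 nonzero rows, so the rank is 4.
Since rank = 4 (the number of vectors), the set is linearly independent.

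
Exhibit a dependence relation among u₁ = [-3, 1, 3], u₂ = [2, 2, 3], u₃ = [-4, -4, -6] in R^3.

Write the vectors as columns of a matrix and find a nonzero vector in its null space.
A generator of the null space is (0, 2, 1).

2u₂ + u₃ = 0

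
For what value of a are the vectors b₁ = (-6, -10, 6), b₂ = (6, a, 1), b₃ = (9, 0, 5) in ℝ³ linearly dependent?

a = 5/2

The set is linearly dependent precisely when det[b₁; b₂; b₃] = 0.
Expanding, det = 210 - 84*a.
This vanishes exactly when a = 5/2.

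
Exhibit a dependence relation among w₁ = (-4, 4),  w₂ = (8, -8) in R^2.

Set up α₁w₁ + α₂w₂ = 0 and solve the homogeneous system.
A generator of the null space is (2, 1).

2w₁ + w₂ = 0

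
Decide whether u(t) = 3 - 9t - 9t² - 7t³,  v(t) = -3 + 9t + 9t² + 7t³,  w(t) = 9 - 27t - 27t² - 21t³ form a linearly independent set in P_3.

Take coordinates with respect to the standard basis {1, t, …, t³}.
Place the vectors as rows of a 3×4 matrix and reduce to echelon form.
The reduction yields 1 nonzero row, so the rank is 1.
Since rank 1 < 3, the set is linearly dependent.

linearly dependent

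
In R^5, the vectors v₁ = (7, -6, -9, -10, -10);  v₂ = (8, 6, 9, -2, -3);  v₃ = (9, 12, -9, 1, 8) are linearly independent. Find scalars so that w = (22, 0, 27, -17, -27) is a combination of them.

Set up the augmented matrix [v₁ | v₂ | v₃ | w] and row-reduce.
Row-reducing the augmented matrix gives the unique coefficients (a₁, a₂, a₃) = (1, 3, -1).

w = v₁ + 3v₂ - v₃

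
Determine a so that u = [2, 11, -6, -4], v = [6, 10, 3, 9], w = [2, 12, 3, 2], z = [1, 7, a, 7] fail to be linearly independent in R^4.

Place the vectors as rows of a 4×4 matrix; dependence ⇔ determinant zero.
The determinant works out to 318*a - 3339.
Setting this to zero gives a = 21/2.

a = 21/2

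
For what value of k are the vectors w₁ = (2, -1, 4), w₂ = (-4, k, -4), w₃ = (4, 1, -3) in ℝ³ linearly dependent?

The vectors are dependent exactly when the determinant of the matrix with rows w₁, w₂, w₃ vanishes.
The determinant works out to 20 - 22*k.
Solving 20 - 22*k = 0 yields k = 10/11.

k = 10/11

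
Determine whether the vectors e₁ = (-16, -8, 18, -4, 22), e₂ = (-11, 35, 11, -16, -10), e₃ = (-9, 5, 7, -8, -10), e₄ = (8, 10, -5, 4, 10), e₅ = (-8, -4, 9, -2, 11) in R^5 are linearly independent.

linearly dependent

The matrix [e₁|e₂|e₃|e₄|e₅] has determinant 0.
A zero determinant means the columns are linearly dependent.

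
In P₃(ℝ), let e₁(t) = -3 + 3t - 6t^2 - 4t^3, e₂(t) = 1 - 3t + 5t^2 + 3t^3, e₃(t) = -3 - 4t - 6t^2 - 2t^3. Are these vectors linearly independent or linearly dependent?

Write each element as a coordinate vector in ℝ⁴ using {1, t, …, t^3}.
Place the vectors as rows of a 3×4 matrix and reduce to echelon form.
The reduction yields 3 nonzero rows, so the rank is 3.
Since rank = 3 (the number of vectors), the set is linearly independent.

linearly independent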